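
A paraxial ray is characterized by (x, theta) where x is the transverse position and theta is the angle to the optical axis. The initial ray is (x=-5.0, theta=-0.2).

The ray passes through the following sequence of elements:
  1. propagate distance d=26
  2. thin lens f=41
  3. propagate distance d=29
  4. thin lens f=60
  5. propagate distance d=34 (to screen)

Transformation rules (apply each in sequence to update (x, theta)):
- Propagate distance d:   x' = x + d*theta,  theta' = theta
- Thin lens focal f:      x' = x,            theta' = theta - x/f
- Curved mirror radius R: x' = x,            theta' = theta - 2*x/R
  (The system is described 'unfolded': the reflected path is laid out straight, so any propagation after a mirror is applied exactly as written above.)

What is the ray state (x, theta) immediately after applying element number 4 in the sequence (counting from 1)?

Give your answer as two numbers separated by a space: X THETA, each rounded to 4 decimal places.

Initial: x=-5.0000 theta=-0.2000
After 1 (propagate distance d=26): x=-10.2000 theta=-0.2000
After 2 (thin lens f=41): x=-10.2000 theta=2/41 (≈0.0488)
After 3 (propagate distance d=29): x=-1801/205 (≈-8.7854) theta=2/41 (≈0.0488)
After 4 (thin lens f=60): x=-1801/205 (≈-8.7854) theta=2401/12300 (≈0.1952)
Rounded to 4 decimal places: x = -8.7854, theta = 0.1952

Answer: -8.7854 0.1952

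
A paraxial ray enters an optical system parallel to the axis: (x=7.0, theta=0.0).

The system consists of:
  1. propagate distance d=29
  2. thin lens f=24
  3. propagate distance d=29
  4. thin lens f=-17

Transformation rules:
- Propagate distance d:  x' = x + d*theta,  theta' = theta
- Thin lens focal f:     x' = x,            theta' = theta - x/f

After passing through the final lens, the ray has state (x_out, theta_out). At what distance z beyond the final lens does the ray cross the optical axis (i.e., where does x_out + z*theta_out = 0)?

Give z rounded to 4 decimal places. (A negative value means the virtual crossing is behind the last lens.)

Initial: x=7.0000 theta=0.0000
After 1 (propagate distance d=29): x=7.0000 theta=0.0000
After 2 (thin lens f=24): x=7.0000 theta=-7/24 (≈-0.2917)
After 3 (propagate distance d=29): x=-35/24 (≈-1.4583) theta=-7/24 (≈-0.2917)
After 4 (thin lens f=-17): x=-35/24 (≈-1.4583) theta=-77/204 (≈-0.3775)
z_focus = -x_out/theta_out = -(-35/24)/(-77/204) = -85/22 ≈ -3.8636
Rounded to 4 decimal places: z = -3.8636

Answer: -3.8636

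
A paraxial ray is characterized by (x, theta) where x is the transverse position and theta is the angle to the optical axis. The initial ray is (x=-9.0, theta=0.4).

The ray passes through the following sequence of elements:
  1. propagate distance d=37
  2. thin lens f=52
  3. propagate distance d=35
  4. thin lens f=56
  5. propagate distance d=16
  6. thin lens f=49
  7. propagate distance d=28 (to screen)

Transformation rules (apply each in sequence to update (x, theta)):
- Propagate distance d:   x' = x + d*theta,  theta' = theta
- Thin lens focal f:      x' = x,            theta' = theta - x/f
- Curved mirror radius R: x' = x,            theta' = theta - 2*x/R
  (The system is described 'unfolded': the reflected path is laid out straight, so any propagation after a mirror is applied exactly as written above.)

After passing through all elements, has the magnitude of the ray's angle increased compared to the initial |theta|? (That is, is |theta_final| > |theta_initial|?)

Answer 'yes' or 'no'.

Initial: x=-9.0000 theta=0.4000
After 1 (propagate distance d=37): x=5.8000 theta=0.4000
After 2 (thin lens f=52): x=5.8000 theta=15/52 (≈0.2885)
After 3 (propagate distance d=35): x=4133/260 (≈15.8962) theta=15/52 (≈0.2885)
After 4 (thin lens f=56): x=4133/260 (≈15.8962) theta=67/14560 (≈0.0046)
After 5 (propagate distance d=16): x=5813/364 (≈15.9698) theta=67/14560 (≈0.0046)
After 6 (thin lens f=49): x=5813/364 (≈15.9698) theta=-229237/713440 (≈-0.3213)
After 7 (propagate distance d=28 (to screen)): x=177673/25480 (≈6.9730) theta=-229237/713440 (≈-0.3213)
|theta_initial|=0.4000 |theta_final|=229237/713440 (≈0.3213) -> not increased

Answer: no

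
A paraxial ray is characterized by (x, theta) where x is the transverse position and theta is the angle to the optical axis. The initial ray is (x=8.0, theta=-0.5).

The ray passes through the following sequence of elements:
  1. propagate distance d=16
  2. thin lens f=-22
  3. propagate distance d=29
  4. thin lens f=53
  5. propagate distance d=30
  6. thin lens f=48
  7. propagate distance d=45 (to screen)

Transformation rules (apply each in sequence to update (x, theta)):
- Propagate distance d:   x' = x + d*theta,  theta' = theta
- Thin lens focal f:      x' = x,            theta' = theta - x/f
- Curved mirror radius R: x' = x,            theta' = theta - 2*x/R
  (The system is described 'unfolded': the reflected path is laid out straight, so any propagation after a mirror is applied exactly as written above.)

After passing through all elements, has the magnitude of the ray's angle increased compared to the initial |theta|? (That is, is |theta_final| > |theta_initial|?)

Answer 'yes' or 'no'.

Answer: no

Derivation:
Initial: x=8.0000 theta=-0.5000
After 1 (propagate distance d=16): x=0.0000 theta=-0.5000
After 2 (thin lens f=-22): x=0.0000 theta=-0.5000
After 3 (propagate distance d=29): x=-14.5000 theta=-0.5000
After 4 (thin lens f=53): x=-14.5000 theta=-12/53 (≈-0.2264)
After 5 (propagate distance d=30): x=-2257/106 (≈-21.2925) theta=-12/53 (≈-0.2264)
After 6 (thin lens f=48): x=-2257/106 (≈-21.2925) theta=1105/5088 (≈0.2172)
After 7 (propagate distance d=45 (to screen)): x=-19537/1696 (≈-11.5195) theta=1105/5088 (≈0.2172)
|theta_initial|=0.5000 |theta_final|=1105/5088 (≈0.2172) -> not increased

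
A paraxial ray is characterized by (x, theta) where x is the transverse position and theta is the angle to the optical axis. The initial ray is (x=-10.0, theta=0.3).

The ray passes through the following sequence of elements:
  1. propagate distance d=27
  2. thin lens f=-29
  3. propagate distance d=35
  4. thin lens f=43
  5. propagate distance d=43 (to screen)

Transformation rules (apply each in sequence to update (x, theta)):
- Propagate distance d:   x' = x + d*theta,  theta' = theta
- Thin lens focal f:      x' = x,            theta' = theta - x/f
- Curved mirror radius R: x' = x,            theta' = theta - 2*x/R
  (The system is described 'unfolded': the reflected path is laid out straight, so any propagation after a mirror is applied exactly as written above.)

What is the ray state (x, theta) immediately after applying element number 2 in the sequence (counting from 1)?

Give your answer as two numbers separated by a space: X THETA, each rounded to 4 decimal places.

Initial: x=-10.0000 theta=0.3000
After 1 (propagate distance d=27): x=-1.9000 theta=0.3000
After 2 (thin lens f=-29): x=-1.9000 theta=34/145 (≈0.2345)
Rounded to 4 decimal places: x = -1.9000, theta = 0.2345

Answer: -1.9000 0.2345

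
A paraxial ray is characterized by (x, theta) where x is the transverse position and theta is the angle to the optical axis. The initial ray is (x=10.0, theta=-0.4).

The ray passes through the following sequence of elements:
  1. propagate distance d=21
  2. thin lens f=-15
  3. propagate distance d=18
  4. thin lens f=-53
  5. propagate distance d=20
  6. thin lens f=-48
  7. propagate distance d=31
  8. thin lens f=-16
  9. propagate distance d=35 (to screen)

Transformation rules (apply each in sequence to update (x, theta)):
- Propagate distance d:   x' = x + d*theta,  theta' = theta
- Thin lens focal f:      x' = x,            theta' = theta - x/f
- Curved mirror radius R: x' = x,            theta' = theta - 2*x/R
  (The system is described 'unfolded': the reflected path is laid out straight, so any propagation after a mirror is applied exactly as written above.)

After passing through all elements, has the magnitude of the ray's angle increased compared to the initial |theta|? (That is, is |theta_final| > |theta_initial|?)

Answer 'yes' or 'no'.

Initial: x=10.0000 theta=-0.4000
After 1 (propagate distance d=21): x=1.6000 theta=-0.4000
After 2 (thin lens f=-15): x=1.6000 theta=-22/75 (≈-0.2933)
After 3 (propagate distance d=18): x=-3.6800 theta=-22/75 (≈-0.2933)
After 4 (thin lens f=-53): x=-3.6800 theta=-1442/3975 (≈-0.3628)
After 5 (propagate distance d=20): x=-43468/3975 (≈-10.9353) theta=-1442/3975 (≈-0.3628)
After 6 (thin lens f=-48): x=-43468/3975 (≈-10.9353) theta=-28171/47700 (≈-0.5906)
After 7 (propagate distance d=31): x=-1394917/47700 (≈-29.2435) theta=-28171/47700 (≈-0.5906)
After 8 (thin lens f=-16): x=-1394917/47700 (≈-29.2435) theta=-1845653/763200 (≈-2.4183)
After 9 (propagate distance d=35 (to screen)): x=-86916527/763200 (≈-113.8843) theta=-1845653/763200 (≈-2.4183)
|theta_initial|=0.4000 |theta_final|=1845653/763200 (≈2.4183) -> increased

Answer: yes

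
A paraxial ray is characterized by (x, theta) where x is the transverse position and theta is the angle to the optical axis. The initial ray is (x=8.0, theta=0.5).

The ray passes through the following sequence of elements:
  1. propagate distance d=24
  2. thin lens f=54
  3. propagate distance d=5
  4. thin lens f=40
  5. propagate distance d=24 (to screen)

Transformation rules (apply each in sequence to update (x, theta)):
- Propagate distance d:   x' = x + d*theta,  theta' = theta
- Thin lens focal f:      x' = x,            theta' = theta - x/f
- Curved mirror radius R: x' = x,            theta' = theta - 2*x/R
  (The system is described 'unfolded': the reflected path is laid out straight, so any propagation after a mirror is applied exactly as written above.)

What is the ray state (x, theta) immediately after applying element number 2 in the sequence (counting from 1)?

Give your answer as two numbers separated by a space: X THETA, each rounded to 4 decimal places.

Initial: x=8.0000 theta=0.5000
After 1 (propagate distance d=24): x=20.0000 theta=0.5000
After 2 (thin lens f=54): x=20.0000 theta=7/54 (≈0.1296)
Rounded to 4 decimal places: x = 20.0000, theta = 0.1296

Answer: 20.0000 0.1296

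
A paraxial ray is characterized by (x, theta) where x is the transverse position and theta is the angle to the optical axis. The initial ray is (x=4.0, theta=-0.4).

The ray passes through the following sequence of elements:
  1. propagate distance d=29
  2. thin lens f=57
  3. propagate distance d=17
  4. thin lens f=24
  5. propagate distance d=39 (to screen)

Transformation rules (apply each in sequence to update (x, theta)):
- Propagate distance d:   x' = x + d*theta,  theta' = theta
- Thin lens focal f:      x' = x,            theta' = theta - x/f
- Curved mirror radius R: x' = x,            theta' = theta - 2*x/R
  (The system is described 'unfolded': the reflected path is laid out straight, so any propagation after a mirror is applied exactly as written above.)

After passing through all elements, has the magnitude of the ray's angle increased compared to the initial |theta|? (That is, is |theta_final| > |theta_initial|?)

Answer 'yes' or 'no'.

Answer: no

Derivation:
Initial: x=4.0000 theta=-0.4000
After 1 (propagate distance d=29): x=-7.6000 theta=-0.4000
After 2 (thin lens f=57): x=-7.6000 theta=-4/15 (≈-0.2667)
After 3 (propagate distance d=17): x=-182/15 (≈-12.1333) theta=-4/15 (≈-0.2667)
After 4 (thin lens f=24): x=-182/15 (≈-12.1333) theta=43/180 (≈0.2389)
After 5 (propagate distance d=39 (to screen)): x=-169/60 (≈-2.8167) theta=43/180 (≈0.2389)
|theta_initial|=0.4000 |theta_final|=43/180 (≈0.2389) -> not increased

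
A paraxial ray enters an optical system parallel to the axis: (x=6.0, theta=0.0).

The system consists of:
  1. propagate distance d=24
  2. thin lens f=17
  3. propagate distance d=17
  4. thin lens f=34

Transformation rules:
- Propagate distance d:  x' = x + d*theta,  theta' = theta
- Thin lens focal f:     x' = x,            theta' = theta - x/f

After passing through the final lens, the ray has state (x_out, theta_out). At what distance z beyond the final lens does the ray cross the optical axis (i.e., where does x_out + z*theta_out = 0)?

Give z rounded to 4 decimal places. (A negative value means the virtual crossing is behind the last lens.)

Initial: x=6.0000 theta=0.0000
After 1 (propagate distance d=24): x=6.0000 theta=0.0000
After 2 (thin lens f=17): x=6.0000 theta=-6/17 (≈-0.3529)
After 3 (propagate distance d=17): x=0.0000 theta=-6/17 (≈-0.3529)
After 4 (thin lens f=34): x=0.0000 theta=-6/17 (≈-0.3529)
z_focus = -x_out/theta_out = -(0.0000)/(-6/17) = 0.0000
Rounded to 4 decimal places: z = 0.0000

Answer: 0.0000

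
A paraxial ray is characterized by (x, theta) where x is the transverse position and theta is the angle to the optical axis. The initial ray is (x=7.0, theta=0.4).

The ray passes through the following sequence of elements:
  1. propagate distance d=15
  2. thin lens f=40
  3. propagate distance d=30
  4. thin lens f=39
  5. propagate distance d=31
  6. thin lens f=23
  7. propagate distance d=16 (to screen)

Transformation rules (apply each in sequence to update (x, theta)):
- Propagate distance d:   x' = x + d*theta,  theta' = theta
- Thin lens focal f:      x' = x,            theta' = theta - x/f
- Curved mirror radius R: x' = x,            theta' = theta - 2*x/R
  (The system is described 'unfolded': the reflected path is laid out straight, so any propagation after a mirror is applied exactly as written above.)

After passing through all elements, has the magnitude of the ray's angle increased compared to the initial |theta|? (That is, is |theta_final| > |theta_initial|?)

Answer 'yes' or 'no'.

Initial: x=7.0000 theta=0.4000
After 1 (propagate distance d=15): x=13.0000 theta=0.4000
After 2 (thin lens f=40): x=13.0000 theta=0.0750
After 3 (propagate distance d=30): x=15.2500 theta=0.0750
After 4 (thin lens f=39): x=15.2500 theta=-493/1560 (≈-0.3160)
After 5 (propagate distance d=31): x=8507/1560 (≈5.4532) theta=-493/1560 (≈-0.3160)
After 6 (thin lens f=23): x=8507/1560 (≈5.4532) theta=-9923/17940 (≈-0.5531)
After 7 (propagate distance d=16 (to screen)): x=-625/184 (≈-3.3967) theta=-9923/17940 (≈-0.5531)
|theta_initial|=0.4000 |theta_final|=9923/17940 (≈0.5531) -> increased

Answer: yes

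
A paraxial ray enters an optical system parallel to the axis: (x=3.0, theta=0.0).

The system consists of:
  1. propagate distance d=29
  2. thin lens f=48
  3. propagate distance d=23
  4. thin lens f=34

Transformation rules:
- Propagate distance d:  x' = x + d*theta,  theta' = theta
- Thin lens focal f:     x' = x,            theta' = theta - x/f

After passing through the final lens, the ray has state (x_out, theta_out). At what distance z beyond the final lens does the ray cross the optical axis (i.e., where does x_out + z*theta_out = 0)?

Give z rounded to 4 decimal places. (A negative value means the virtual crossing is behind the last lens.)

Answer: 14.4068

Derivation:
Initial: x=3.0000 theta=0.0000
After 1 (propagate distance d=29): x=3.0000 theta=0.0000
After 2 (thin lens f=48): x=3.0000 theta=-0.0625
After 3 (propagate distance d=23): x=1.5625 theta=-0.0625
After 4 (thin lens f=34): x=1.5625 theta=-59/544 (≈-0.1085)
z_focus = -x_out/theta_out = -(1.5625)/(-59/544) = 850/59 ≈ 14.4068
Rounded to 4 decimal places: z = 14.4068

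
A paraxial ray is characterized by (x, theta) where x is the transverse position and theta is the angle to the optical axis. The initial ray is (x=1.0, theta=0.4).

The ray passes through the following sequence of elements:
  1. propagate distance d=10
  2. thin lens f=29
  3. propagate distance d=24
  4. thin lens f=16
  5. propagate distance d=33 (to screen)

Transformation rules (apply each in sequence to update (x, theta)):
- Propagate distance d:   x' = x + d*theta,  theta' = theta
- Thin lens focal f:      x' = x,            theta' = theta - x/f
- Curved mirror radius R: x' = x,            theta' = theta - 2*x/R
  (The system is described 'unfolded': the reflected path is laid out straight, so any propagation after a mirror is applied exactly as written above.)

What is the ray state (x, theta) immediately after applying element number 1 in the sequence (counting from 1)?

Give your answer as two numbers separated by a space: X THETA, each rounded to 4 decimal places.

Answer: 5.0000 0.4000

Derivation:
Initial: x=1.0000 theta=0.4000
After 1 (propagate distance d=10): x=5.0000 theta=0.4000
Rounded to 4 decimal places: x = 5.0000, theta = 0.4000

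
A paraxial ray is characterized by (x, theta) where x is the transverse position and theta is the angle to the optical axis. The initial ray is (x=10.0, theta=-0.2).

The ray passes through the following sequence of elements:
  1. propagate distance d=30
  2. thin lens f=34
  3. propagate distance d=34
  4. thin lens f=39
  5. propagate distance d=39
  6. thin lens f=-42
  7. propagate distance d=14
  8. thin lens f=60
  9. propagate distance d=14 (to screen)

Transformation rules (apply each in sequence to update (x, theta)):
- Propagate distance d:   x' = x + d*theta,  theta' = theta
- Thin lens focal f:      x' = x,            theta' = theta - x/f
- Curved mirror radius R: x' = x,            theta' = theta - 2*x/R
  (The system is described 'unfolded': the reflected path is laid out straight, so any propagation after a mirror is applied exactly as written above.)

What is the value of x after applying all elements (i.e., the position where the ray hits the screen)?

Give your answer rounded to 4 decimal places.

Answer: -20.3369

Derivation:
Initial: x=10.0000 theta=-0.2000
After 1 (propagate distance d=30): x=4.0000 theta=-0.2000
After 2 (thin lens f=34): x=4.0000 theta=-27/85 (≈-0.3176)
After 3 (propagate distance d=34): x=-6.8000 theta=-27/85 (≈-0.3176)
After 4 (thin lens f=39): x=-6.8000 theta=-95/663 (≈-0.1433)
After 5 (propagate distance d=39): x=-1053/85 (≈-12.3882) theta=-95/663 (≈-0.1433)
After 6 (thin lens f=-42): x=-1053/85 (≈-12.3882) theta=-20339/46410 (≈-0.4382)
After 7 (propagate distance d=14): x=-61406/3315 (≈-18.5237) theta=-20339/46410 (≈-0.4382)
After 8 (thin lens f=60): x=-61406/3315 (≈-18.5237) theta=-45082/348075 (≈-0.1295)
After 9 (propagate distance d=14 (to screen)): x=-1011254/49725 (≈-20.3369) theta=-45082/348075 (≈-0.1295)
Rounded to 4 decimal places: x = -20.3369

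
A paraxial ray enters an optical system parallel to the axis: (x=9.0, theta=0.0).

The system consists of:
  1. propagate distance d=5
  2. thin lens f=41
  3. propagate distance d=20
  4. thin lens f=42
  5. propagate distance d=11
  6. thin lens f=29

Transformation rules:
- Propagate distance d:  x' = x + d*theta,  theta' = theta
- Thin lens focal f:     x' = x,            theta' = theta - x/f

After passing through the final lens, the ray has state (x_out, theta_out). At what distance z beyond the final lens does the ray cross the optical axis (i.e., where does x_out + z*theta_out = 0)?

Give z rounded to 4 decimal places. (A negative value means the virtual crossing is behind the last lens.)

Answer: 2.7188

Derivation:
Initial: x=9.0000 theta=0.0000
After 1 (propagate distance d=5): x=9.0000 theta=0.0000
After 2 (thin lens f=41): x=9.0000 theta=-9/41 (≈-0.2195)
After 3 (propagate distance d=20): x=189/41 (≈4.6098) theta=-9/41 (≈-0.2195)
After 4 (thin lens f=42): x=189/41 (≈4.6098) theta=-27/82 (≈-0.3293)
After 5 (propagate distance d=11): x=81/82 (≈0.9878) theta=-27/82 (≈-0.3293)
After 6 (thin lens f=29): x=81/82 (≈0.9878) theta=-432/1189 (≈-0.3633)
z_focus = -x_out/theta_out = -(81/82)/(-432/1189) = 87/32 ≈ 2.7188
Rounded to 4 decimal places: z = 2.7188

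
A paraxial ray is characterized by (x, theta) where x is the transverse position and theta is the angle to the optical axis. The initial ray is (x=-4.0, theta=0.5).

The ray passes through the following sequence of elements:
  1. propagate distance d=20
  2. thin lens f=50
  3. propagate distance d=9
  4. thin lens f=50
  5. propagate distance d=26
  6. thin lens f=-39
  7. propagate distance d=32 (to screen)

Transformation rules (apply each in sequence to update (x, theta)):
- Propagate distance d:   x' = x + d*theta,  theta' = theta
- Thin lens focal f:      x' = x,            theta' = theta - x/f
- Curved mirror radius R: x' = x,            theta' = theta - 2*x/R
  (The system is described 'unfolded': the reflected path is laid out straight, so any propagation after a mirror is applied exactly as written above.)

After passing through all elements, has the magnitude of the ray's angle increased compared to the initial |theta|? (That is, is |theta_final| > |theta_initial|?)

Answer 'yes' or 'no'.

Answer: yes

Derivation:
Initial: x=-4.0000 theta=0.5000
After 1 (propagate distance d=20): x=6.0000 theta=0.5000
After 2 (thin lens f=50): x=6.0000 theta=0.3800
After 3 (propagate distance d=9): x=9.4200 theta=0.3800
After 4 (thin lens f=50): x=9.4200 theta=0.1916
After 5 (propagate distance d=26): x=14.4016 theta=0.1916
After 6 (thin lens f=-39): x=14.4016 theta=10937/19500 (≈0.5609)
After 7 (propagate distance d=32 (to screen)): x=788519/24375 (≈32.3495) theta=10937/19500 (≈0.5609)
|theta_initial|=0.5000 |theta_final|=10937/19500 (≈0.5609) -> increased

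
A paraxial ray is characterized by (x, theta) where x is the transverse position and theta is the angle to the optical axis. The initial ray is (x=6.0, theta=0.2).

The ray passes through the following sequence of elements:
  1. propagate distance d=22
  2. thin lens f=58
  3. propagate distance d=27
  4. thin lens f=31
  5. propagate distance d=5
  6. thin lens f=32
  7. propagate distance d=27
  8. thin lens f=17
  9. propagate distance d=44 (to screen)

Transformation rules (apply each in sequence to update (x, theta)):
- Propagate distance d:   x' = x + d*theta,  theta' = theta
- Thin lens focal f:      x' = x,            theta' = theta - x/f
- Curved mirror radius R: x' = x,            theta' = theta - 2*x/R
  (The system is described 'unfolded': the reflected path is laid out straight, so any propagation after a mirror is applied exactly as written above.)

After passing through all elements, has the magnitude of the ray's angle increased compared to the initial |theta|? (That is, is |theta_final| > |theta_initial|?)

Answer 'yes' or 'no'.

Initial: x=6.0000 theta=0.2000
After 1 (propagate distance d=22): x=10.4000 theta=0.2000
After 2 (thin lens f=58): x=10.4000 theta=3/145 (≈0.0207)
After 3 (propagate distance d=27): x=1589/145 (≈10.9586) theta=3/145 (≈0.0207)
After 4 (thin lens f=31): x=1589/145 (≈10.9586) theta=-1496/4495 (≈-0.3328)
After 5 (propagate distance d=5): x=41779/4495 (≈9.2945) theta=-1496/4495 (≈-0.3328)
After 6 (thin lens f=32): x=41779/4495 (≈9.2945) theta=-89651/143840 (≈-0.6233)
After 7 (propagate distance d=27): x=-1083649/143840 (≈-7.5337) theta=-89651/143840 (≈-0.6233)
After 8 (thin lens f=17): x=-1083649/143840 (≈-7.5337) theta=-220209/1222640 (≈-0.1801)
After 9 (propagate distance d=44 (to screen)): x=-7560085/489056 (≈-15.4585) theta=-220209/1222640 (≈-0.1801)
|theta_initial|=0.2000 |theta_final|=220209/1222640 (≈0.1801) -> not increased

Answer: no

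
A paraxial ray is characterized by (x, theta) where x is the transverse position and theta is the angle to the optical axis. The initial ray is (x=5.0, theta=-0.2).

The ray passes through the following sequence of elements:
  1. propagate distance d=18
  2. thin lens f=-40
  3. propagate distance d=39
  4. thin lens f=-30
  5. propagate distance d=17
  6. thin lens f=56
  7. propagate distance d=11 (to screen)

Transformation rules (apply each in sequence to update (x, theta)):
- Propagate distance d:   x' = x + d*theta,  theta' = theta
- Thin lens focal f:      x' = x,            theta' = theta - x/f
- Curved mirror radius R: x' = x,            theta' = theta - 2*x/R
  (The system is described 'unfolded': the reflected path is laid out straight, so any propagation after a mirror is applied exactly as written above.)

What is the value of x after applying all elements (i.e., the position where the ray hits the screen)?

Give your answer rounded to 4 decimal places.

Initial: x=5.0000 theta=-0.2000
After 1 (propagate distance d=18): x=1.4000 theta=-0.2000
After 2 (thin lens f=-40): x=1.4000 theta=-0.1650
After 3 (propagate distance d=39): x=-5.0350 theta=-0.1650
After 4 (thin lens f=-30): x=-5.0350 theta=-1997/6000 (≈-0.3328)
After 5 (propagate distance d=17): x=-64159/6000 (≈-10.6932) theta=-1997/6000 (≈-0.3328)
After 6 (thin lens f=56): x=-64159/6000 (≈-10.6932) theta=-15891/112000 (≈-0.1419)
After 7 (propagate distance d=11 (to screen)): x=-4117307/336000 (≈-12.2539) theta=-15891/112000 (≈-0.1419)
Rounded to 4 decimal places: x = -12.2539

Answer: -12.2539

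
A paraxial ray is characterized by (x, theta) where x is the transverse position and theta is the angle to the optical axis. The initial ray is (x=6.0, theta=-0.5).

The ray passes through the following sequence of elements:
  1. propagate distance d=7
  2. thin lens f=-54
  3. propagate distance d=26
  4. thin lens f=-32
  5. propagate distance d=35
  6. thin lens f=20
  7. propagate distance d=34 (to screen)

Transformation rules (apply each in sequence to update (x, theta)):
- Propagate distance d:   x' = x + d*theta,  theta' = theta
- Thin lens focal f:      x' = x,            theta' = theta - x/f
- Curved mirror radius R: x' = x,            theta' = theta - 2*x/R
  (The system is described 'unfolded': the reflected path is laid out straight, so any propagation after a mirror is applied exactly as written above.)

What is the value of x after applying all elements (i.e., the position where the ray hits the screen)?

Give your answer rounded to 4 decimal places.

Answer: -0.5626

Derivation:
Initial: x=6.0000 theta=-0.5000
After 1 (propagate distance d=7): x=2.5000 theta=-0.5000
After 2 (thin lens f=-54): x=2.5000 theta=-49/108 (≈-0.4537)
After 3 (propagate distance d=26): x=-251/27 (≈-9.2963) theta=-49/108 (≈-0.4537)
After 4 (thin lens f=-32): x=-251/27 (≈-9.2963) theta=-643/864 (≈-0.7442)
After 5 (propagate distance d=35): x=-1131/32 (≈-35.3438) theta=-643/864 (≈-0.7442)
After 6 (thin lens f=20): x=-1131/32 (≈-35.3438) theta=17677/17280 (≈1.0230)
After 7 (propagate distance d=34 (to screen)): x=-4861/8640 (≈-0.5626) theta=17677/17280 (≈1.0230)
Rounded to 4 decimal places: x = -0.5626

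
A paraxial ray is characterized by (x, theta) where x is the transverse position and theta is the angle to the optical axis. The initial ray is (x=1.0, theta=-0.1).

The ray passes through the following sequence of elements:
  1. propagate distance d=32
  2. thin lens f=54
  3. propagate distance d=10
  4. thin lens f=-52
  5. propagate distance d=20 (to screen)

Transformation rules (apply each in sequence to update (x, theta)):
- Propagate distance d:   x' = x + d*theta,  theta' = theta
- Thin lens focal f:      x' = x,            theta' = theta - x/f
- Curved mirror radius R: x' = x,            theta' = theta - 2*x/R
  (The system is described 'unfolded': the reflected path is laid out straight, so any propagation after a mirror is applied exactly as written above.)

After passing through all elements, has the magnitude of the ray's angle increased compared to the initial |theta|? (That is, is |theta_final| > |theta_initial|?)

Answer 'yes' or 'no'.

Answer: yes

Derivation:
Initial: x=1.0000 theta=-0.1000
After 1 (propagate distance d=32): x=-2.2000 theta=-0.1000
After 2 (thin lens f=54): x=-2.2000 theta=-8/135 (≈-0.0593)
After 3 (propagate distance d=10): x=-377/135 (≈-2.7926) theta=-8/135 (≈-0.0593)
After 4 (thin lens f=-52): x=-377/135 (≈-2.7926) theta=-61/540 (≈-0.1130)
After 5 (propagate distance d=20 (to screen)): x=-682/135 (≈-5.0519) theta=-61/540 (≈-0.1130)
|theta_initial|=0.1000 |theta_final|=61/540 (≈0.1130) -> increased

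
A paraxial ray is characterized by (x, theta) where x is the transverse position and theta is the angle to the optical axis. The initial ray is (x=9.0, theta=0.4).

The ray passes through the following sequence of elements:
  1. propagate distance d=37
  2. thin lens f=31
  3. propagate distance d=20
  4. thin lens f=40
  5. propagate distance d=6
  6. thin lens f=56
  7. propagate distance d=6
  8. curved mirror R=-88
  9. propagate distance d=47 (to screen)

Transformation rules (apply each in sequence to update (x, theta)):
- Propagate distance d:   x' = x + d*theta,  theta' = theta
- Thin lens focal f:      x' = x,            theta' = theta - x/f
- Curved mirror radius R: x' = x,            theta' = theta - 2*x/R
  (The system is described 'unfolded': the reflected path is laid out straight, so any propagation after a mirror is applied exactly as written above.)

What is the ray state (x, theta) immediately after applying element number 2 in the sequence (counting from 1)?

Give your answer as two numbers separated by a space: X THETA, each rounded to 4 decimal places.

Initial: x=9.0000 theta=0.4000
After 1 (propagate distance d=37): x=23.8000 theta=0.4000
After 2 (thin lens f=31): x=23.8000 theta=-57/155 (≈-0.3677)
Rounded to 4 decimal places: x = 23.8000, theta = -0.3677

Answer: 23.8000 -0.3677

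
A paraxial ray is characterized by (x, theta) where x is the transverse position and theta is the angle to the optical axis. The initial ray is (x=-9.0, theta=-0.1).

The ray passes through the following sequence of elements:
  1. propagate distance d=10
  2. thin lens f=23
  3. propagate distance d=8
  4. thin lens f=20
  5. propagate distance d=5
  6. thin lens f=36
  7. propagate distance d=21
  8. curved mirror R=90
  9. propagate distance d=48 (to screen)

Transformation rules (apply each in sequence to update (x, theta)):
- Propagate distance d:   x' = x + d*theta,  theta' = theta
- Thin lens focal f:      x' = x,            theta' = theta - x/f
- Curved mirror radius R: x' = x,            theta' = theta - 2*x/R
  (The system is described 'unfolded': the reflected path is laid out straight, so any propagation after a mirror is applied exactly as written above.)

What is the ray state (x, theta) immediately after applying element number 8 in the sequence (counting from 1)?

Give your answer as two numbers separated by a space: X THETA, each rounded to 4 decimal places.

Answer: 13.1277 0.5152

Derivation:
Initial: x=-9.0000 theta=-0.1000
After 1 (propagate distance d=10): x=-10.0000 theta=-0.1000
After 2 (thin lens f=23): x=-10.0000 theta=77/230 (≈0.3348)
After 3 (propagate distance d=8): x=-842/115 (≈-7.3217) theta=77/230 (≈0.3348)
After 4 (thin lens f=20): x=-842/115 (≈-7.3217) theta=403/575 (≈0.7009)
After 5 (propagate distance d=5): x=-439/115 (≈-3.8174) theta=403/575 (≈0.7009)
After 6 (thin lens f=36): x=-439/115 (≈-3.8174) theta=16703/20700 (≈0.8069)
After 7 (propagate distance d=21): x=90581/6900 (≈13.1277) theta=16703/20700 (≈0.8069)
After 8 (curved mirror R=90): x=90581/6900 (≈13.1277) theta=39991/77625 (≈0.5152)
Rounded to 4 decimal places: x = 13.1277, theta = 0.5152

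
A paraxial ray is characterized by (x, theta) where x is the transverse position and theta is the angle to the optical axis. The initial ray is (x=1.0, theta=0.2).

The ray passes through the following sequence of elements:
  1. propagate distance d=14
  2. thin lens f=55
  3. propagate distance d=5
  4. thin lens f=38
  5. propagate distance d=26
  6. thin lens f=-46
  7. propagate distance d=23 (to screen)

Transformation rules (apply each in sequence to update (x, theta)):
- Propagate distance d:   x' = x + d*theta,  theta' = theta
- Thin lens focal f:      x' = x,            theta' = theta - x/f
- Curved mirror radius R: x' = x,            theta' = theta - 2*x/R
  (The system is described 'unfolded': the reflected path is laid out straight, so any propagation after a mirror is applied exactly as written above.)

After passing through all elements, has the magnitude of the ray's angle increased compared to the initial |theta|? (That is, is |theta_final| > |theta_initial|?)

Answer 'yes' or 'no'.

Initial: x=1.0000 theta=0.2000
After 1 (propagate distance d=14): x=3.8000 theta=0.2000
After 2 (thin lens f=55): x=3.8000 theta=36/275 (≈0.1309)
After 3 (propagate distance d=5): x=49/11 (≈4.4545) theta=36/275 (≈0.1309)
After 4 (thin lens f=38): x=49/11 (≈4.4545) theta=13/950 (≈0.0137)
After 5 (propagate distance d=26): x=25134/5225 (≈4.8103) theta=13/950 (≈0.0137)
After 6 (thin lens f=-46): x=25134/5225 (≈4.8103) theta=28423/240350 (≈0.1183)
After 7 (propagate distance d=23 (to screen)): x=78691/10450 (≈7.5302) theta=28423/240350 (≈0.1183)
|theta_initial|=0.2000 |theta_final|=28423/240350 (≈0.1183) -> not increased

Answer: no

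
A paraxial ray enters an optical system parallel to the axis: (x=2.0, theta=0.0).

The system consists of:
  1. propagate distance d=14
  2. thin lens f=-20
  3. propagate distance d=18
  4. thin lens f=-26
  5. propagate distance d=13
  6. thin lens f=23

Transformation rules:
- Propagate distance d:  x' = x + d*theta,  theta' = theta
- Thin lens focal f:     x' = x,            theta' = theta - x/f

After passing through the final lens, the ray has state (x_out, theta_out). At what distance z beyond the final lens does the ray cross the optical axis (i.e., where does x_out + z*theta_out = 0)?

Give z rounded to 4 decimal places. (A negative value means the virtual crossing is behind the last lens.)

Answer: 120.2874

Derivation:
Initial: x=2.0000 theta=0.0000
After 1 (propagate distance d=14): x=2.0000 theta=0.0000
After 2 (thin lens f=-20): x=2.0000 theta=0.1000
After 3 (propagate distance d=18): x=3.8000 theta=0.1000
After 4 (thin lens f=-26): x=3.8000 theta=16/65 (≈0.2462)
After 5 (propagate distance d=13): x=7.0000 theta=16/65 (≈0.2462)
After 6 (thin lens f=23): x=7.0000 theta=-87/1495 (≈-0.0582)
z_focus = -x_out/theta_out = -(7.0000)/(-87/1495) = 10465/87 ≈ 120.2874
Rounded to 4 decimal places: z = 120.2874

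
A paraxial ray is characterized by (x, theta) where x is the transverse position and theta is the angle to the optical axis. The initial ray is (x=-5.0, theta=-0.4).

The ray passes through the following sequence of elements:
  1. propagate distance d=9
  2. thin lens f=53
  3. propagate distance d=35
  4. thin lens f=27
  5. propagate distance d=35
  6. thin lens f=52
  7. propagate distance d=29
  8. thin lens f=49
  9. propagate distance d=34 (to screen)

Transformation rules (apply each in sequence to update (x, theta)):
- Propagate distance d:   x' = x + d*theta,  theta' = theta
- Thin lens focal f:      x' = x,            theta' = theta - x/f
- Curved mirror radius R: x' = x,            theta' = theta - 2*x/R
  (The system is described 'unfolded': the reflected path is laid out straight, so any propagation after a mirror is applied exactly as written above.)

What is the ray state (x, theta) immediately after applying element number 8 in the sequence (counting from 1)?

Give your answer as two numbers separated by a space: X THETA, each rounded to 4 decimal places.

Answer: 9.8170 0.2522

Derivation:
Initial: x=-5.0000 theta=-0.4000
After 1 (propagate distance d=9): x=-8.6000 theta=-0.4000
After 2 (thin lens f=53): x=-8.6000 theta=-63/265 (≈-0.2377)
After 3 (propagate distance d=35): x=-4484/265 (≈-16.9208) theta=-63/265 (≈-0.2377)
After 4 (thin lens f=27): x=-4484/265 (≈-16.9208) theta=2783/7155 (≈0.3890)
After 5 (propagate distance d=35): x=-23663/7155 (≈-3.3072) theta=2783/7155 (≈0.3890)
After 6 (thin lens f=52): x=-23663/7155 (≈-3.3072) theta=168379/372060 (≈0.4526)
After 7 (propagate distance d=29): x=81167/8268 (≈9.8170) theta=168379/372060 (≈0.4526)
After 8 (thin lens f=49): x=81167/8268 (≈9.8170) theta=1149514/4557735 (≈0.2522)
Rounded to 4 decimal places: x = 9.8170, theta = 0.2522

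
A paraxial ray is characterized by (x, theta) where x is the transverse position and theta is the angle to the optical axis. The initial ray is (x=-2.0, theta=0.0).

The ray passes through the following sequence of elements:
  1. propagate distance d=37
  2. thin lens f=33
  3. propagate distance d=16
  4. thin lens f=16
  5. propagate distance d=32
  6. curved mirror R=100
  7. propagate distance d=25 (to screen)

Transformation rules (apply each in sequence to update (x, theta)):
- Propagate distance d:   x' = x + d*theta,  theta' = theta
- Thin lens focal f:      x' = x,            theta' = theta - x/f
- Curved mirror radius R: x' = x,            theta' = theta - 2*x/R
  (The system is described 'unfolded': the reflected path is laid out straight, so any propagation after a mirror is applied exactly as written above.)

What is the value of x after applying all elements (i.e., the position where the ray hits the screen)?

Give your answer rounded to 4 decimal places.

Answer: 4.6098

Derivation:
Initial: x=-2.0000 theta=0.0000
After 1 (propagate distance d=37): x=-2.0000 theta=0.0000
After 2 (thin lens f=33): x=-2.0000 theta=2/33 (≈0.0606)
After 3 (propagate distance d=16): x=-34/33 (≈-1.0303) theta=2/33 (≈0.0606)
After 4 (thin lens f=16): x=-34/33 (≈-1.0303) theta=0.1250
After 5 (propagate distance d=32): x=98/33 (≈2.9697) theta=0.1250
After 6 (curved mirror R=100): x=98/33 (≈2.9697) theta=433/6600 (≈0.0656)
After 7 (propagate distance d=25 (to screen)): x=1217/264 (≈4.6098) theta=433/6600 (≈0.0656)
Rounded to 4 decimal places: x = 4.6098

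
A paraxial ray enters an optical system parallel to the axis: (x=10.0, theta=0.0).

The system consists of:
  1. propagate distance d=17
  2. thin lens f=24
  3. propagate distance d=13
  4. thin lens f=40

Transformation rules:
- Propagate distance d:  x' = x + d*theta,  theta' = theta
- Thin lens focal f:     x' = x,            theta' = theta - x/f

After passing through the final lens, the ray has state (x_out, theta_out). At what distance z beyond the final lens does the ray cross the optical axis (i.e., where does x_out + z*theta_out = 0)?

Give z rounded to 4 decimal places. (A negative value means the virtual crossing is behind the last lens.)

Answer: 8.6275

Derivation:
Initial: x=10.0000 theta=0.0000
After 1 (propagate distance d=17): x=10.0000 theta=0.0000
After 2 (thin lens f=24): x=10.0000 theta=-5/12 (≈-0.4167)
After 3 (propagate distance d=13): x=55/12 (≈4.5833) theta=-5/12 (≈-0.4167)
After 4 (thin lens f=40): x=55/12 (≈4.5833) theta=-17/32 (≈-0.5313)
z_focus = -x_out/theta_out = -(55/12)/(-17/32) = 440/51 ≈ 8.6275
Rounded to 4 decimal places: z = 8.6275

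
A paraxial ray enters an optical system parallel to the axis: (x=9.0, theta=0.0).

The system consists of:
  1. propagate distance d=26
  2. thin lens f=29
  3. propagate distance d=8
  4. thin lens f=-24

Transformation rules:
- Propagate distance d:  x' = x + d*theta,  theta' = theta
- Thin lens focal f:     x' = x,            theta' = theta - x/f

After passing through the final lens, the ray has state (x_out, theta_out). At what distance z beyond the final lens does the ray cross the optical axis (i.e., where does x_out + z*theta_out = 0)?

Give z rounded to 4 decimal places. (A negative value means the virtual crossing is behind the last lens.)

Answer: 168.0000

Derivation:
Initial: x=9.0000 theta=0.0000
After 1 (propagate distance d=26): x=9.0000 theta=0.0000
After 2 (thin lens f=29): x=9.0000 theta=-9/29 (≈-0.3103)
After 3 (propagate distance d=8): x=189/29 (≈6.5172) theta=-9/29 (≈-0.3103)
After 4 (thin lens f=-24): x=189/29 (≈6.5172) theta=-9/232 (≈-0.0388)
z_focus = -x_out/theta_out = -(189/29)/(-9/232) = 168.0000
Rounded to 4 decimal places: z = 168.0000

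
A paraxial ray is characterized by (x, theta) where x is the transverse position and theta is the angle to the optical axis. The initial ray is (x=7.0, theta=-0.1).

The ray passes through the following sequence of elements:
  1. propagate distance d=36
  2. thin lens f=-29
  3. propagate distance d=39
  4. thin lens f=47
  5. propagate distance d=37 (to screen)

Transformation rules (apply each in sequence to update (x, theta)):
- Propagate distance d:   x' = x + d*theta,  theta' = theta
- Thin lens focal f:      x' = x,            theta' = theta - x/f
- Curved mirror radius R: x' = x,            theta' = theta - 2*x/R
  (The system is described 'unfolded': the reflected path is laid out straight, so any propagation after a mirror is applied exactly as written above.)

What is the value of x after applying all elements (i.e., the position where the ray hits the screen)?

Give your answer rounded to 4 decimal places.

Answer: 1.5044

Derivation:
Initial: x=7.0000 theta=-0.1000
After 1 (propagate distance d=36): x=3.4000 theta=-0.1000
After 2 (thin lens f=-29): x=3.4000 theta=1/58 (≈0.0172)
After 3 (propagate distance d=39): x=1181/290 (≈4.0724) theta=1/58 (≈0.0172)
After 4 (thin lens f=47): x=1181/290 (≈4.0724) theta=-473/6815 (≈-0.0694)
After 5 (propagate distance d=37 (to screen)): x=4101/2726 (≈1.5044) theta=-473/6815 (≈-0.0694)
Rounded to 4 decimal places: x = 1.5044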